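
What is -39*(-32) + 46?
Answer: 1294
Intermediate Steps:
-39*(-32) + 46 = 1248 + 46 = 1294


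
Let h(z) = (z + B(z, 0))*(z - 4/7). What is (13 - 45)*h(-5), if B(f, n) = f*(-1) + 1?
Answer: 1248/7 ≈ 178.29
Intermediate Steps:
B(f, n) = 1 - f (B(f, n) = -f + 1 = 1 - f)
h(z) = -4/7 + z (h(z) = (z + (1 - z))*(z - 4/7) = 1*(z - 4*1/7) = 1*(z - 4/7) = 1*(-4/7 + z) = -4/7 + z)
(13 - 45)*h(-5) = (13 - 45)*(-4/7 - 5) = -32*(-39/7) = 1248/7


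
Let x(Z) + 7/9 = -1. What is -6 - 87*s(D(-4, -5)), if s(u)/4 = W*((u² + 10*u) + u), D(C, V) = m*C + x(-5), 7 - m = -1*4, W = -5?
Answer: 74794318/27 ≈ 2.7702e+6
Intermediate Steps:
m = 11 (m = 7 - (-1)*4 = 7 - 1*(-4) = 7 + 4 = 11)
x(Z) = -16/9 (x(Z) = -7/9 - 1 = -16/9)
D(C, V) = -16/9 + 11*C (D(C, V) = 11*C - 16/9 = -16/9 + 11*C)
s(u) = -220*u - 20*u² (s(u) = 4*(-5*((u² + 10*u) + u)) = 4*(-5*(u² + 11*u)) = 4*(-55*u - 5*u²) = -220*u - 20*u²)
-6 - 87*s(D(-4, -5)) = -6 - (-1740)*(-16/9 + 11*(-4))*(11 + (-16/9 + 11*(-4))) = -6 - (-1740)*(-16/9 - 44)*(11 + (-16/9 - 44)) = -6 - (-1740)*(-412)*(11 - 412/9)/9 = -6 - (-1740)*(-412)*(-313)/(9*9) = -6 - 87*(-2579120/81) = -6 + 74794480/27 = 74794318/27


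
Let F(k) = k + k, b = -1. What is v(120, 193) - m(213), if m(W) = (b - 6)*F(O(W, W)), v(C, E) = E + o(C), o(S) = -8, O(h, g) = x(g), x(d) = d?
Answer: 3167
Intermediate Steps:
O(h, g) = g
F(k) = 2*k
v(C, E) = -8 + E (v(C, E) = E - 8 = -8 + E)
m(W) = -14*W (m(W) = (-1 - 6)*(2*W) = -14*W)
v(120, 193) - m(213) = (-8 + 193) - (-14)*213 = 185 - 1*(-2982) = 185 + 2982 = 3167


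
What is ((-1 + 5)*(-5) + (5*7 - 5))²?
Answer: 100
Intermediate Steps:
((-1 + 5)*(-5) + (5*7 - 5))² = (4*(-5) + (35 - 5))² = (-20 + 30)² = 10² = 100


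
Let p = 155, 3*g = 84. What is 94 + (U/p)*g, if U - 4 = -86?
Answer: 12274/155 ≈ 79.187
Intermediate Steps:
g = 28 (g = (⅓)*84 = 28)
U = -82 (U = 4 - 86 = -82)
94 + (U/p)*g = 94 - 82/155*28 = 94 - 2296/155 = 12274/155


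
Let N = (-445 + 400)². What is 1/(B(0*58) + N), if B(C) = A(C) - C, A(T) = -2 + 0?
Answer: 1/2023 ≈ 0.00049432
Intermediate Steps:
A(T) = -2
B(C) = -2 - C
N = 2025 (N = (-45)² = 2025)
1/(B(0*58) + N) = 1/((-2 - 0*58) + 2025) = 1/((-2 - 1*0) + 2025) = 1/((-2 + 0) + 2025) = 1/(-2 + 2025) = 1/2023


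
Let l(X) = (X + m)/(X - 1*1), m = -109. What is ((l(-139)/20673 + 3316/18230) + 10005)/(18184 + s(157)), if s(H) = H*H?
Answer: 13197242897689/56498473087245 ≈ 0.23359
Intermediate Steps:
l(X) = (-109 + X)/(-1 + X) (l(X) = (X - 109)/(X - 1*1) = (-109 + X)/(X - 1) = (-109 + X)/(-1 + X))
s(H) = H²
((l(-139)/20673 + 3316/18230) + 10005)/(18184 + s(157)) = ((((-109 - 139)/(-1 - 139))/20673 + 3316/18230) + 10005)/(18184 + 157²) = (((-248/(-140))*(1/20673) + 3316*(1/18230)) + 10005)/(18184 + 24649) = ((-1/140*(-248)*(1/20673) + 1658/9115) + 10005)/42833 = (((62/35)*(1/20673) + 1658/9115) + 10005)*(1/42833) = ((62/723555 + 1658/9115) + 10005)*(1/42833) = (240043864/1319040765 + 10005)*(1/42833) = (13197242897689/1319040765)*(1/42833) = 13197242897689/56498473087245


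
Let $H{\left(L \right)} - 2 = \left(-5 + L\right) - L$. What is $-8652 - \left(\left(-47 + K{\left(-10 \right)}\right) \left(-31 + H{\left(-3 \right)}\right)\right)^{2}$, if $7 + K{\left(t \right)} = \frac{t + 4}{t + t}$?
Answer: $- \frac{83554941}{25} \approx -3.3422 \cdot 10^{6}$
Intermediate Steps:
$K{\left(t \right)} = -7 + \frac{4 + t}{2 t}$ ($K{\left(t \right)} = -7 + \frac{t + 4}{t + t} = -7 + \frac{4 + t}{2 t}$)
$H{\left(L \right)} = -3$ ($H{\left(L \right)} = 2 + \left(\left(-5 + L\right) - L\right) = 2 - 5 = -3$)
$-8652 - \left(\left(-47 + K{\left(-10 \right)}\right) \left(-31 + H{\left(-3 \right)}\right)\right)^{2} = -8652 - \left(\left(-47 - \left(\frac{13}{2} - \frac{2}{-10}\right)\right) \left(-31 - 3\right)\right)^{2} = -8652 - \left(\left(-47 + \left(- \frac{13}{2} + 2 \left(- \frac{1}{10}\right)\right)\right) \left(-34\right)\right)^{2} = -8652 - \left(\left(-47 - \frac{67}{10}\right) \left(-34\right)\right)^{2} = -8652 - \left(\left(- \frac{537}{10}\right) \left(-34\right)\right)^{2} = -8652 - \left(\frac{9129}{5}\right)^{2} = -8652 - \frac{83338641}{25} = - \frac{83554941}{25}$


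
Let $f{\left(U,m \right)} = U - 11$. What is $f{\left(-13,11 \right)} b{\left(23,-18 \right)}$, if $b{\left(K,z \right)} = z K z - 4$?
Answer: $-178752$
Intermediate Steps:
$b{\left(K,z \right)} = -4 + K z^{2}$ ($b{\left(K,z \right)} = K z z - 4 = K z^{2} - 4 = -4 + K z^{2}$)
$f{\left(U,m \right)} = -11 + U$ ($f{\left(U,m \right)} = U - 11 = -11 + U$)
$f{\left(-13,11 \right)} b{\left(23,-18 \right)} = \left(-11 - 13\right) \left(-4 + 23 \left(-18\right)^{2}\right) = - 24 \left(-4 + 23 \cdot 324\right) = - 24 \left(-4 + 7452\right) = \left(-24\right) 7448 = -178752$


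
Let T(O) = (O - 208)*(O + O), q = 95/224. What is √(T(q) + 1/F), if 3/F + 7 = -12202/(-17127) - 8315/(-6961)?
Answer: I*√126780327417247097815518/26705514528 ≈ 13.333*I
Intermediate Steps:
q = 95/224 (q = 95*(1/224) = 95/224 ≈ 0.42411)
T(O) = 2*O*(-208 + O) (T(O) = (-208 + O)*(2*O) = 2*O*(-208 + O))
F = -357663141/607198202 (F = 3/(-7 + (-12202/(-17127) - 8315/(-6961))) = 3/(-7 + (-12202*(-1/17127) - 8315*(-1/6961))) = 3/(-7 + (12202/17127 + 8315/6961)) = 3/(-7 + 227349127/119221047) = 3/(-607198202/119221047) = 3*(-119221047/607198202) = -357663141/607198202 ≈ -0.58904)
√(T(q) + 1/F) = √(2*(95/224)*(-208 + 95/224) + 1/(-357663141/607198202)) = √(2*(95/224)*(-46497/224) - 607198202/357663141) = √(-4417215/25088 - 607198202/357663141) = √(-1595108379864091/8973052881408) = I*√126780327417247097815518/26705514528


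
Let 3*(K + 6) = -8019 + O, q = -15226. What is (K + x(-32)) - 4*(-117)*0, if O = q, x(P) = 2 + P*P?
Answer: -20185/3 ≈ -6728.3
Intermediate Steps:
x(P) = 2 + P²
O = -15226
K = -23263/3 (K = -6 + (-8019 - 15226)/3 = -6 + (⅓)*(-23245) = -6 - 23245/3 = -23263/3 ≈ -7754.3)
(K + x(-32)) - 4*(-117)*0 = (-23263/3 + (2 + (-32)²)) - 4*(-117)*0 = (-23263/3 + (2 + 1024)) + 468*0 = (-23263/3 + 1026) + 0 = -20185/3 + 0 = -20185/3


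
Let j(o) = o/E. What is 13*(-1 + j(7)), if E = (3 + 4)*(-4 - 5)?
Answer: -130/9 ≈ -14.444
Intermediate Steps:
E = -63 (E = 7*(-9) = -63)
j(o) = -o/63 (j(o) = o/(-63) = o*(-1/63) = -o/63)
13*(-1 + j(7)) = 13*(-1 - 1/63*7) = 13*(-1 - ⅑) = 13*(-10/9) = -130/9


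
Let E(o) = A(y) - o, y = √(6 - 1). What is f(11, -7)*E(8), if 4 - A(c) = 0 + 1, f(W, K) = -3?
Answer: 15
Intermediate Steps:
y = √5 ≈ 2.2361
A(c) = 3 (A(c) = 4 - (0 + 1) = 4 - 1*1 = 4 - 1 = 3)
E(o) = 3 - o
f(11, -7)*E(8) = -3*(3 - 1*8) = -3*(3 - 8) = -3*(-5) = 15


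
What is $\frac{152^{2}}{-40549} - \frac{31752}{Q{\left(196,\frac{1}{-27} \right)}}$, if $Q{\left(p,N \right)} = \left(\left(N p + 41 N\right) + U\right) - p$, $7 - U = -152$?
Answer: $\frac{2894521946}{4176547} \approx 693.04$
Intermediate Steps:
$U = 159$ ($U = 7 - -152 = 7 + 152 = 159$)
$Q{\left(p,N \right)} = 159 - p + 41 N + N p$ ($Q{\left(p,N \right)} = \left(\left(N p + 41 N\right) + 159\right) - p = \left(\left(41 N + N p\right) + 159\right) - p = \left(159 + 41 N + N p\right) - p = 159 - p + 41 N + N p$)
$\frac{152^{2}}{-40549} - \frac{31752}{Q{\left(196,\frac{1}{-27} \right)}} = \frac{152^{2}}{-40549} - \frac{31752}{159 - 196 + \frac{41}{-27} + \frac{1}{-27} \cdot 196} = 23104 \left(- \frac{1}{40549}\right) - \frac{31752}{159 - 196 + 41 \left(- \frac{1}{27}\right) - \frac{196}{27}} = - \frac{23104}{40549} - \frac{31752}{159 - 196 - \frac{41}{27} - \frac{196}{27}} = - \frac{23104}{40549} - \frac{31752}{- \frac{412}{9}} = - \frac{23104}{40549} - - \frac{71442}{103} = - \frac{23104}{40549} + \frac{71442}{103} = \frac{2894521946}{4176547}$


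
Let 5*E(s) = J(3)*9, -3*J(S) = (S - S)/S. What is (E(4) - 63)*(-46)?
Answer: 2898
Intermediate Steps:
J(S) = 0 (J(S) = -(S - S)/(3*S) = -0/S = -⅓*0 = 0)
E(s) = 0 (E(s) = (0*9)/5 = (⅕)*0 = 0)
(E(4) - 63)*(-46) = (0 - 63)*(-46) = -63*(-46) = 2898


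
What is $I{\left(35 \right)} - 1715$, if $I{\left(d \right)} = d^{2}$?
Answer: $-490$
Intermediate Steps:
$I{\left(35 \right)} - 1715 = 35^{2} - 1715 = 1225 - 1715 = -490$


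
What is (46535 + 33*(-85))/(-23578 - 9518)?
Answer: -21865/16548 ≈ -1.3213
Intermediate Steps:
(46535 + 33*(-85))/(-23578 - 9518) = (46535 - 2805)/(-33096) = 43730*(-1/33096) = -21865/16548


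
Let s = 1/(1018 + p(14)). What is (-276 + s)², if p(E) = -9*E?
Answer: 60610008481/795664 ≈ 76175.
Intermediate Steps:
s = 1/892 (s = 1/(1018 - 9*14) = 1/(1018 - 126) = 1/892 ≈ 0.0011211)
(-276 + s)² = (-276 + 1/892)² = (-246191/892)² = 60610008481/795664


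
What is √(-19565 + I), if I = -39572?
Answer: I*√59137 ≈ 243.18*I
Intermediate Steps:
√(-19565 + I) = √(-19565 - 39572) = √(-59137) = I*√59137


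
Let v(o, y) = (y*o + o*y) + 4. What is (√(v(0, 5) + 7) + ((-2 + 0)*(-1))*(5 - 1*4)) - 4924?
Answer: -4922 + √11 ≈ -4918.7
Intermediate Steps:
v(o, y) = 4 + 2*o*y (v(o, y) = (o*y + o*y) + 4 = 2*o*y + 4 = 4 + 2*o*y)
(√(v(0, 5) + 7) + ((-2 + 0)*(-1))*(5 - 1*4)) - 4924 = (√((4 + 2*0*5) + 7) + ((-2 + 0)*(-1))*(5 - 1*4)) - 4924 = (√((4 + 0) + 7) + (-2*(-1))*(5 - 4)) - 4924 = (√(4 + 7) + 2*1) - 4924 = (√11 + 2) - 4924 = (2 + √11) - 4924 = -4922 + √11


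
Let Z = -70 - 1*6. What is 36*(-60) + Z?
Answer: -2236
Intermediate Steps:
Z = -76 (Z = -70 - 6 = -76)
36*(-60) + Z = 36*(-60) - 76 = -2160 - 76 = -2236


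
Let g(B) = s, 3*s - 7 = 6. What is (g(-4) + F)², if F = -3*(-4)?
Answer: 2401/9 ≈ 266.78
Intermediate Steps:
s = 13/3 (s = 7/3 + (⅓)*6 = 7/3 + 2 = 13/3 ≈ 4.3333)
F = 12
g(B) = 13/3
(g(-4) + F)² = (13/3 + 12)² = (49/3)² = 2401/9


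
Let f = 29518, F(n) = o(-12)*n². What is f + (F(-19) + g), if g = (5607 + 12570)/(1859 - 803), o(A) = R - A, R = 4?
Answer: 12429547/352 ≈ 35311.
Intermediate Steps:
o(A) = 4 - A
g = 6059/352 (g = 18177/1056 = 18177*(1/1056) = 6059/352 ≈ 17.213)
F(n) = 16*n² (F(n) = (4 - 1*(-12))*n² = (4 + 12)*n² = 16*n²)
f + (F(-19) + g) = 29518 + (16*(-19)² + 6059/352) = 29518 + (16*361 + 6059/352) = 29518 + (5776 + 6059/352) = 29518 + 2039211/352 = 12429547/352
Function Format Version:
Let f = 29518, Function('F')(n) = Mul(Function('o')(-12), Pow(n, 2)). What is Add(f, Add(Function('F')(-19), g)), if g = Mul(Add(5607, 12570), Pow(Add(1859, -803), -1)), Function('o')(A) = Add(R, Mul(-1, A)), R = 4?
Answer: Rational(12429547, 352) ≈ 35311.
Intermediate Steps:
Function('o')(A) = Add(4, Mul(-1, A))
g = Rational(6059, 352) (g = Mul(18177, Pow(1056, -1)) = Mul(18177, Rational(1, 1056)) = Rational(6059, 352) ≈ 17.213)
Function('F')(n) = Mul(16, Pow(n, 2)) (Function('F')(n) = Mul(Add(4, Mul(-1, -12)), Pow(n, 2)) = Mul(Add(4, 12), Pow(n, 2)) = Mul(16, Pow(n, 2)))
Add(f, Add(Function('F')(-19), g)) = Add(29518, Add(Mul(16, Pow(-19, 2)), Rational(6059, 352))) = Add(29518, Add(Mul(16, 361), Rational(6059, 352))) = Add(29518, Add(5776, Rational(6059, 352))) = Add(29518, Rational(2039211, 352)) = Rational(12429547, 352)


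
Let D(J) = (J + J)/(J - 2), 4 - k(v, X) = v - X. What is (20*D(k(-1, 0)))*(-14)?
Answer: -2800/3 ≈ -933.33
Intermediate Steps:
k(v, X) = 4 + X - v (k(v, X) = 4 - (v - X) = 4 + (X - v) = 4 + X - v)
D(J) = 2*J/(-2 + J) (D(J) = (2*J)/(-2 + J) = 2*J/(-2 + J))
(20*D(k(-1, 0)))*(-14) = (20*(2*(4 + 0 - 1*(-1))/(-2 + (4 + 0 - 1*(-1)))))*(-14) = (20*(2*(4 + 0 + 1)/(-2 + (4 + 0 + 1))))*(-14) = (20*(2*5/(-2 + 5)))*(-14) = (20*(2*5/3))*(-14) = (20*(2*5*(⅓)))*(-14) = (20*(10/3))*(-14) = (200/3)*(-14) = -2800/3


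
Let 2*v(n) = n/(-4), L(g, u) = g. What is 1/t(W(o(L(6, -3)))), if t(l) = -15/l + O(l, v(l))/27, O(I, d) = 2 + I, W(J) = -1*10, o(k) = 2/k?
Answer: 54/65 ≈ 0.83077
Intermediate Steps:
v(n) = -n/8 (v(n) = (n/(-4))/2 = (n*(-1/4))/2 = (-n/4)/2 = -n/8)
W(J) = -10
t(l) = 2/27 - 15/l + l/27 (t(l) = -15/l + (2 + l)/27 = -15/l + (2 + l)*(1/27) = -15/l + (2/27 + l/27) = 2/27 - 15/l + l/27)
1/t(W(o(L(6, -3)))) = 1/((1/27)*(-405 - 10*(2 - 10))/(-10)) = 1/((1/27)*(-1/10)*(-405 - 10*(-8))) = 1/((1/27)*(-1/10)*(-405 + 80)) = 1/((1/27)*(-1/10)*(-325)) = 1/(65/54) = 54/65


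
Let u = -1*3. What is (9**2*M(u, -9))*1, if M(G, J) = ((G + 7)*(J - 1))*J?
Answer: 29160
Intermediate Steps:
u = -3
M(G, J) = J*(-1 + J)*(7 + G) (M(G, J) = ((7 + G)*(-1 + J))*J = ((-1 + J)*(7 + G))*J = J*(-1 + J)*(7 + G))
(9**2*M(u, -9))*1 = (9**2*(-9*(-7 - 1*(-3) + 7*(-9) - 3*(-9))))*1 = (81*(-9*(-7 + 3 - 63 + 27)))*1 = (81*(-9*(-40)))*1 = (81*360)*1 = 29160*1 = 29160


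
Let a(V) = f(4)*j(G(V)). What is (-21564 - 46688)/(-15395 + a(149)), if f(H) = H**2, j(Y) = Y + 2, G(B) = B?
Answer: 68252/12979 ≈ 5.2587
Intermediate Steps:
j(Y) = 2 + Y
a(V) = 32 + 16*V (a(V) = 4**2*(2 + V) = 16*(2 + V) = 32 + 16*V)
(-21564 - 46688)/(-15395 + a(149)) = (-21564 - 46688)/(-15395 + (32 + 16*149)) = -68252/(-15395 + (32 + 2384)) = -68252/(-15395 + 2416) = -68252/(-12979) = -68252*(-1/12979) = 68252/12979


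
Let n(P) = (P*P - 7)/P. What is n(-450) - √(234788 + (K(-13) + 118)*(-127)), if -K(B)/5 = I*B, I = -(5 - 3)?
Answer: -202493/450 - 2*√59078 ≈ -936.10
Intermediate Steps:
I = -2 (I = -1*2 = -2)
K(B) = 10*B (K(B) = -(-10)*B = 10*B)
n(P) = (-7 + P²)/P (n(P) = (P² - 7)/P = (-7 + P²)/P)
n(-450) - √(234788 + (K(-13) + 118)*(-127)) = (-450 - 7/(-450)) - √(234788 + (10*(-13) + 118)*(-127)) = (-450 - 7*(-1/450)) - √(234788 + (-130 + 118)*(-127)) = (-450 + 7/450) - √(234788 - 12*(-127)) = -202493/450 - √(234788 + 1524) = -202493/450 - √236312 = -202493/450 - 2*√59078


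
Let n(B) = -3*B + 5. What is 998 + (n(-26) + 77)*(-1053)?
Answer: -167482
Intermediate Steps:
n(B) = 5 - 3*B
998 + (n(-26) + 77)*(-1053) = 998 + ((5 - 3*(-26)) + 77)*(-1053) = 998 + ((5 + 78) + 77)*(-1053) = 998 + (83 + 77)*(-1053) = 998 + 160*(-1053) = 998 - 168480 = -167482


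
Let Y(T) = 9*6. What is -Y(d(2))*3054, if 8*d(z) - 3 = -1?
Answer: -164916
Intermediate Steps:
d(z) = ¼ (d(z) = 3/8 + (⅛)*(-1) = 3/8 - ⅛ = ¼)
Y(T) = 54
-Y(d(2))*3054 = -1*54*3054 = -54*3054 = -164916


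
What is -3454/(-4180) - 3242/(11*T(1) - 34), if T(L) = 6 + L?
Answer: -609229/8170 ≈ -74.569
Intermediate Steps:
-3454/(-4180) - 3242/(11*T(1) - 34) = -3454/(-4180) - 3242/(11*(6 + 1) - 34) = -3454*(-1/4180) - 3242/(11*7 - 34) = 157/190 - 3242/(77 - 34) = 157/190 - 3242/43 = -609229/8170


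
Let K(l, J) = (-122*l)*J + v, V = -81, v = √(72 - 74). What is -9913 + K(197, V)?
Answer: 1936841 + I*√2 ≈ 1.9368e+6 + 1.4142*I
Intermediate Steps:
v = I*√2 (v = √(-2) = I*√2 ≈ 1.4142*I)
K(l, J) = I*√2 - 122*J*l (K(l, J) = (-122*l)*J + I*√2 = -122*J*l + I*√2 = I*√2 - 122*J*l)
-9913 + K(197, V) = -9913 + (I*√2 - 122*(-81)*197) = -9913 + (I*√2 + 1946754) = -9913 + (1946754 + I*√2) = 1936841 + I*√2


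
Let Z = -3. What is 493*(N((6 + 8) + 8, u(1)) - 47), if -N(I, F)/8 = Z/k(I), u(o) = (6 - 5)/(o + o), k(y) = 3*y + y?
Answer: -253402/11 ≈ -23037.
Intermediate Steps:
k(y) = 4*y
u(o) = 1/(2*o)
N(I, F) = 6/I (N(I, F) = -(-24)/(4*I) = -(-24)*1/(4*I) = -(-6)/I = 6/I)
493*(N((6 + 8) + 8, u(1)) - 47) = 493*(6/((6 + 8) + 8) - 47) = 493*(6/(14 + 8) - 47) = 493*(6/22 - 47) = 493*(6*(1/22) - 47) = 493*(3/11 - 47) = 493*(-514/11) = -253402/11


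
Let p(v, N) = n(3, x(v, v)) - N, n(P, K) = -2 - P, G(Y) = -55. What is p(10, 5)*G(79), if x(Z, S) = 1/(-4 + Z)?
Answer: 550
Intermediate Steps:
p(v, N) = -5 - N (p(v, N) = (-2 - 1*3) - N = (-2 - 3) - N = -5 - N)
p(10, 5)*G(79) = (-5 - 1*5)*(-55) = (-5 - 5)*(-55) = -10*(-55) = 550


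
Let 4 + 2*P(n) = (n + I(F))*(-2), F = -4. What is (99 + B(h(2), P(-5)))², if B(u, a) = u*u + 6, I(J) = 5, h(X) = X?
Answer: 11881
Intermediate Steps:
P(n) = -7 - n (P(n) = -2 + ((n + 5)*(-2))/2 = -2 + ((5 + n)*(-2))/2 = -2 + (-10 - 2*n)/2 = -2 + (-5 - n) = -7 - n)
B(u, a) = 6 + u² (B(u, a) = u² + 6 = 6 + u²)
(99 + B(h(2), P(-5)))² = (99 + (6 + 2²))² = (99 + (6 + 4))² = (99 + 10)² = 109² = 11881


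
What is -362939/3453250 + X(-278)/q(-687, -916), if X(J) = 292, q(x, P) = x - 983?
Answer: -161445713/576692750 ≈ -0.27995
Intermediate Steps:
q(x, P) = -983 + x
-362939/3453250 + X(-278)/q(-687, -916) = -362939/3453250 + 292/(-983 - 687) = -362939*1/3453250 + 292/(-1670) = -362939/3453250 + 292*(-1/1670) = -362939/3453250 - 146/835 = -161445713/576692750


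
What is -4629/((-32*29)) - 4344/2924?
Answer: 2375991/678368 ≈ 3.5025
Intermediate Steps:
-4629/((-32*29)) - 4344/2924 = -4629/(-928) - 4344*1/2924 = -4629*(-1/928) - 1086/731 = 4629/928 - 1086/731 = 2375991/678368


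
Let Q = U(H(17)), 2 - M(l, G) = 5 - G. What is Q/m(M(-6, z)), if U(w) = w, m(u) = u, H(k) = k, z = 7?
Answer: 17/4 ≈ 4.2500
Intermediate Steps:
M(l, G) = -3 + G (M(l, G) = 2 - (5 - G) = 2 + (-5 + G) = -3 + G)
Q = 17
Q/m(M(-6, z)) = 17/(-3 + 7) = 17/4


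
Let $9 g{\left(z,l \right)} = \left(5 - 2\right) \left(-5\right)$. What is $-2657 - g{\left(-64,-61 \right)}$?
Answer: $- \frac{7966}{3} \approx -2655.3$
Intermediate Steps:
$g{\left(z,l \right)} = - \frac{5}{3}$ ($g{\left(z,l \right)} = \frac{\left(5 - 2\right) \left(-5\right)}{9} = \frac{3 \left(-5\right)}{9} = \frac{1}{9} \left(-15\right) = - \frac{5}{3}$)
$-2657 - g{\left(-64,-61 \right)} = -2657 - - \frac{5}{3} = -2657 + \frac{5}{3} = - \frac{7966}{3}$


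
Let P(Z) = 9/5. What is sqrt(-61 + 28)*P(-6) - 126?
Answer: -126 + 9*I*sqrt(33)/5 ≈ -126.0 + 10.34*I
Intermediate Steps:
P(Z) = 9/5 (P(Z) = 9*(1/5) = 9/5)
sqrt(-61 + 28)*P(-6) - 126 = sqrt(-61 + 28)*(9/5) - 126 = sqrt(-33)*(9/5) - 126 = (I*sqrt(33))*(9/5) - 126 = 9*I*sqrt(33)/5 - 126 = -126 + 9*I*sqrt(33)/5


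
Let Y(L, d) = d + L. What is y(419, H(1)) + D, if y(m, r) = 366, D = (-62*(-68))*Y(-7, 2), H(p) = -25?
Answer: -20714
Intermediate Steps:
Y(L, d) = L + d
D = -21080 (D = (-62*(-68))*(-7 + 2) = 4216*(-5) = -21080)
y(419, H(1)) + D = 366 - 21080 = -20714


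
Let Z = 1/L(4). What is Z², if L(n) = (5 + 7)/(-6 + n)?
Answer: 1/36 ≈ 0.027778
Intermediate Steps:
L(n) = 12/(-6 + n)
Z = -⅙ (Z = 1/(12/(-6 + 4)) = 1/(12/(-2)) = 1/(12*(-½)) = 1/(-6) = -⅙ ≈ -0.16667)
Z² = (-⅙)² = 1/36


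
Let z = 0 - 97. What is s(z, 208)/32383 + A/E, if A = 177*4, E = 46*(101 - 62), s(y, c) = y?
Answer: 22439/57293 ≈ 0.39165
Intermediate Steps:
z = -97
E = 1794 (E = 46*39 = 1794)
A = 708
s(z, 208)/32383 + A/E = -97/32383 + 708/1794 = -97*1/32383 + 708*(1/1794) = -97/32383 + 118/299 = 22439/57293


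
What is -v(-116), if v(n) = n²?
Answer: -13456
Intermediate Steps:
-v(-116) = -1*(-116)² = -1*13456 = -13456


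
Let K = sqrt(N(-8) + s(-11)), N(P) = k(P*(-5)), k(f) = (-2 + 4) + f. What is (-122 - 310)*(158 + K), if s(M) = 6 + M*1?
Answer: -68256 - 432*sqrt(37) ≈ -70884.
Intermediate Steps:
k(f) = 2 + f
s(M) = 6 + M
N(P) = 2 - 5*P (N(P) = 2 + P*(-5) = 2 - 5*P)
K = sqrt(37) (K = sqrt((2 - 5*(-8)) + (6 - 11)) = sqrt((2 + 40) - 5) = sqrt(42 - 5) = sqrt(37) ≈ 6.0828)
(-122 - 310)*(158 + K) = (-122 - 310)*(158 + sqrt(37)) = -432*(158 + sqrt(37)) = -68256 - 432*sqrt(37)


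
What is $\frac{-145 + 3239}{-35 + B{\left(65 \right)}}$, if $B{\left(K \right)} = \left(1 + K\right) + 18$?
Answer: $\frac{442}{7} \approx 63.143$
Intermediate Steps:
$B{\left(K \right)} = 19 + K$
$\frac{-145 + 3239}{-35 + B{\left(65 \right)}} = \frac{-145 + 3239}{-35 + \left(19 + 65\right)} = \frac{3094}{-35 + 84} = \frac{3094}{49} = 3094 \cdot \frac{1}{49} = \frac{442}{7}$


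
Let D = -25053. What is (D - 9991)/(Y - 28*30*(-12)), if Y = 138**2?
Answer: -8761/7281 ≈ -1.2033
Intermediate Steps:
Y = 19044
(D - 9991)/(Y - 28*30*(-12)) = (-25053 - 9991)/(19044 - 28*30*(-12)) = -35044/(19044 - 840*(-12)) = -35044/(19044 + 10080) = -35044/29124 = -35044*1/29124 = -8761/7281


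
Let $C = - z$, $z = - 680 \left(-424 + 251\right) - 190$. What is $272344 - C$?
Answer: $389794$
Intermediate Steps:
$z = 117450$ ($z = \left(-680\right) \left(-173\right) - 190 = 117640 - 190 = 117450$)
$C = -117450$ ($C = \left(-1\right) 117450 = -117450$)
$272344 - C = 272344 - -117450 = 272344 + 117450 = 389794$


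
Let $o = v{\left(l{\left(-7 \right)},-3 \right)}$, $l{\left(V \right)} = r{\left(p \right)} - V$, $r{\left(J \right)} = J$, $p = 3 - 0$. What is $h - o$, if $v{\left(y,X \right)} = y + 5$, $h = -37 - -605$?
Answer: $553$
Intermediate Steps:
$p = 3$ ($p = 3 + 0 = 3$)
$l{\left(V \right)} = 3 - V$
$h = 568$ ($h = -37 + 605 = 568$)
$v{\left(y,X \right)} = 5 + y$
$o = 15$ ($o = 5 + \left(3 - -7\right) = 5 + \left(3 + 7\right) = 5 + 10 = 15$)
$h - o = 568 - 15 = 553$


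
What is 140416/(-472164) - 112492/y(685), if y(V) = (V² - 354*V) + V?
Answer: -5315504963/6711221055 ≈ -0.79203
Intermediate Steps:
y(V) = V² - 353*V
140416/(-472164) - 112492/y(685) = 140416/(-472164) - 112492*1/(685*(-353 + 685)) = 140416*(-1/472164) - 112492/(685*332) = -35104/118041 - 112492/227420 = -35104/118041 - 112492*1/227420 = -35104/118041 - 28123/56855 = -5315504963/6711221055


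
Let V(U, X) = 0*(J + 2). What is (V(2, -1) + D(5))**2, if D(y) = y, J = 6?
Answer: 25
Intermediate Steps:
V(U, X) = 0 (V(U, X) = 0*(6 + 2) = 0*8 = 0)
(V(2, -1) + D(5))**2 = (0 + 5)**2 = 5**2 = 25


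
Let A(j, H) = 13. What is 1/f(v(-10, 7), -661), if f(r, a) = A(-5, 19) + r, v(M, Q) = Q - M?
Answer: 1/30 ≈ 0.033333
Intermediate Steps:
f(r, a) = 13 + r
1/f(v(-10, 7), -661) = 1/(13 + (7 - 1*(-10))) = 1/(13 + (7 + 10)) = 1/(13 + 17) = 1/30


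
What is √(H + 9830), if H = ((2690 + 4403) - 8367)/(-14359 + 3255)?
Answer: √18938148559/1388 ≈ 99.147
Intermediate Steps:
H = 637/5552 (H = (7093 - 8367)/(-11104) = -1274*(-1/11104) = 637/5552 ≈ 0.11473)
√(H + 9830) = √(637/5552 + 9830) = √(54576797/5552) = √18938148559/1388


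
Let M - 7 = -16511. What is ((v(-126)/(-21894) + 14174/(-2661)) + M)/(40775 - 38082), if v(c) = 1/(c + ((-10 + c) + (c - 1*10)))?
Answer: -42534360662395/6938201433364 ≈ -6.1305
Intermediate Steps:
v(c) = 1/(-20 + 3*c) (v(c) = 1/(c + ((-10 + c) + (c - 10))) = 1/(c + ((-10 + c) + (-10 + c))) = 1/(c + (-20 + 2*c)) = 1/(-20 + 3*c))
M = -16504 (M = 7 - 16511 = -16504)
((v(-126)/(-21894) + 14174/(-2661)) + M)/(40775 - 38082) = ((1/((-20 + 3*(-126))*(-21894)) + 14174/(-2661)) - 16504)/(40775 - 38082) = ((-1/21894/(-20 - 378) + 14174*(-1/2661)) - 16504)/2693 = ((-1/21894/(-398) - 14174/2661) - 16504)*(1/2693) = ((-1/398*(-1/21894) - 14174/2661) - 16504)*(1/2693) = ((1/8713812 - 14174/2661) - 16504)*(1/2693) = (-13723285403/2576383748 - 16504)*(1/2693) = -42534360662395/2576383748*1/2693 = -42534360662395/6938201433364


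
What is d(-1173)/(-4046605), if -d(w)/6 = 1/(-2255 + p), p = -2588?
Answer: -6/19597708015 ≈ -3.0616e-10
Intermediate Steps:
d(w) = 6/4843 (d(w) = -6/(-2255 - 2588) = -6/(-4843) = -6*(-1/4843) = 6/4843)
d(-1173)/(-4046605) = (6/4843)/(-4046605) = (6/4843)*(-1/4046605) = -6/19597708015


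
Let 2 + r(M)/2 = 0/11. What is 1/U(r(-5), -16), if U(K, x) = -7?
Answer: -1/7 ≈ -0.14286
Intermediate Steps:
r(M) = -4 (r(M) = -4 + 2*(0/11) = -4 + 2*(0*(1/11)) = -4 + 2*0 = -4 + 0 = -4)
1/U(r(-5), -16) = 1/(-7) = -1/7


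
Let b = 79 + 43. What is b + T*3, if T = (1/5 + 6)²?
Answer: 5933/25 ≈ 237.32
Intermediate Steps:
b = 122
T = 961/25 (T = (1*(⅕) + 6)² = (⅕ + 6)² = (31/5)² = 961/25 ≈ 38.440)
b + T*3 = 122 + (961/25)*3 = 122 + 2883/25 = 5933/25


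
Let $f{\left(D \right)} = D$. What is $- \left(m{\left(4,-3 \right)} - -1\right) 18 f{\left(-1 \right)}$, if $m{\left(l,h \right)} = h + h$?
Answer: $-90$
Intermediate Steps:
$m{\left(l,h \right)} = 2 h$
$- \left(m{\left(4,-3 \right)} - -1\right) 18 f{\left(-1 \right)} = - \left(2 \left(-3\right) - -1\right) 18 \left(-1\right) = - \left(-6 + 1\right) 18 \left(-1\right) = - \left(-5\right) 18 \left(-1\right) = - \left(-90\right) \left(-1\right) = \left(-1\right) 90 = -90$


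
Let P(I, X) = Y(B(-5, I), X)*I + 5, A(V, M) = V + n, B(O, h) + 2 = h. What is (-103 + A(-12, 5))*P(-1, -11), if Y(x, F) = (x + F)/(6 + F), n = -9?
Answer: -1364/5 ≈ -272.80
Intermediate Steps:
B(O, h) = -2 + h
Y(x, F) = (F + x)/(6 + F)
A(V, M) = -9 + V (A(V, M) = V - 9 = -9 + V)
P(I, X) = 5 + I*(-2 + I + X)/(6 + X) (P(I, X) = ((X + (-2 + I))/(6 + X))*I + 5 = ((-2 + I + X)/(6 + X))*I + 5 = I*(-2 + I + X)/(6 + X) + 5 = 5 + I*(-2 + I + X)/(6 + X))
(-103 + A(-12, 5))*P(-1, -11) = (-103 + (-9 - 12))*((30 + 5*(-11) - (-2 - 1 - 11))/(6 - 11)) = (-103 - 21)*((30 - 55 - 1*(-14))/(-5)) = -(-124)*(30 - 55 + 14)/5 = -(-124)*(-11)/5 = -124*11/5 = -1364/5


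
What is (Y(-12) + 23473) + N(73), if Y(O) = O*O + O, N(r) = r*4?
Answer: 23897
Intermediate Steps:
N(r) = 4*r
Y(O) = O + O**2 (Y(O) = O**2 + O = O + O**2)
(Y(-12) + 23473) + N(73) = (-12*(1 - 12) + 23473) + 4*73 = (-12*(-11) + 23473) + 292 = (132 + 23473) + 292 = 23605 + 292 = 23897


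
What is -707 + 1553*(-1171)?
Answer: -1819270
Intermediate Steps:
-707 + 1553*(-1171) = -707 - 1818563 = -1819270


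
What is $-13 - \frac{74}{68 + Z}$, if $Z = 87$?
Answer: $- \frac{2089}{155} \approx -13.477$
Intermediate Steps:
$-13 - \frac{74}{68 + Z} = -13 - \frac{74}{68 + 87} = -13 - \frac{74}{155} = - \frac{2089}{155}$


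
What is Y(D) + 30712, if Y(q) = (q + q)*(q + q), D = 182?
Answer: 163208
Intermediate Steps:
Y(q) = 4*q² (Y(q) = (2*q)*(2*q) = 4*q²)
Y(D) + 30712 = 4*182² + 30712 = 4*33124 + 30712 = 132496 + 30712 = 163208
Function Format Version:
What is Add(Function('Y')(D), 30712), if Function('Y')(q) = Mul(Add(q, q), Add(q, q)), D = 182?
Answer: 163208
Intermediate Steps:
Function('Y')(q) = Mul(4, Pow(q, 2)) (Function('Y')(q) = Mul(Mul(2, q), Mul(2, q)) = Mul(4, Pow(q, 2)))
Add(Function('Y')(D), 30712) = Add(Mul(4, Pow(182, 2)), 30712) = Add(Mul(4, 33124), 30712) = Add(132496, 30712) = 163208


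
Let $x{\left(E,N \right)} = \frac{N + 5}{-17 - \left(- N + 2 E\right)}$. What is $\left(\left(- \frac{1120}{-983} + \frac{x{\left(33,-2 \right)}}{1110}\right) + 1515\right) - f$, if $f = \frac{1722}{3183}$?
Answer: $\frac{49713423530387}{32801186350} \approx 1515.6$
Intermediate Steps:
$f = \frac{574}{1061}$ ($f = 1722 \cdot \frac{1}{3183} = \frac{574}{1061} \approx 0.541$)
$x{\left(E,N \right)} = \frac{5 + N}{-17 + N - 2 E}$ ($x{\left(E,N \right)} = \frac{5 + N}{-17 - \left(- N + 2 E\right)} = \frac{5 + N}{-17 + N - 2 E}$)
$\left(\left(- \frac{1120}{-983} + \frac{x{\left(33,-2 \right)}}{1110}\right) + 1515\right) - f = \left(\left(- \frac{1120}{-983} + \frac{\frac{1}{17 - -2 + 2 \cdot 33} \left(-5 - -2\right)}{1110}\right) + 1515\right) - \frac{574}{1061} = \left(\left(\left(-1120\right) \left(- \frac{1}{983}\right) + \frac{-5 + 2}{17 + 2 + 66} \cdot \frac{1}{1110}\right) + 1515\right) - \frac{574}{1061} = \left(\left(\frac{1120}{983} + \frac{1}{85} \left(-3\right) \frac{1}{1110}\right) + 1515\right) - \frac{574}{1061} = \left(\left(\frac{1120}{983} - \frac{1}{31450}\right) + 1515\right) - \frac{574}{1061} = \left(\frac{35223017}{30915350} + 1515\right) - \frac{574}{1061} = \frac{46871978267}{30915350} - \frac{574}{1061} = \frac{49713423530387}{32801186350}$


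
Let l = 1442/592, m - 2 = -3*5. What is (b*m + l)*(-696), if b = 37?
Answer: 12323985/37 ≈ 3.3308e+5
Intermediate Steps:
m = -13 (m = 2 - 3*5 = 2 - 15 = -13)
l = 721/296 (l = 1442*(1/592) = 721/296 ≈ 2.4358)
(b*m + l)*(-696) = (37*(-13) + 721/296)*(-696) = (-481 + 721/296)*(-696) = -141655/296*(-696) = 12323985/37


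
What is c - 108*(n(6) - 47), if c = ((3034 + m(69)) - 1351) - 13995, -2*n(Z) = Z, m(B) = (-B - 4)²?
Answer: -1583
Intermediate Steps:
m(B) = (-4 - B)²
n(Z) = -Z/2
c = -6983 (c = ((3034 + (4 + 69)²) - 1351) - 13995 = ((3034 + 73²) - 1351) - 13995 = ((3034 + 5329) - 1351) - 13995 = (8363 - 1351) - 13995 = 7012 - 13995 = -6983)
c - 108*(n(6) - 47) = -6983 - 108*(-½*6 - 47) = -6983 - 108*(-3 - 47) = -6983 - 108*(-50) = -6983 + 5400 = -1583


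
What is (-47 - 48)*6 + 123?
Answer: -447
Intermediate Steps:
(-47 - 48)*6 + 123 = -95*6 + 123 = -570 + 123 = -447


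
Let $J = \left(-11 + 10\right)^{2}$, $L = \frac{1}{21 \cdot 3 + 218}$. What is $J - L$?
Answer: $\frac{280}{281} \approx 0.99644$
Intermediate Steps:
$L = \frac{1}{281}$ ($L = \frac{1}{63 + 218} = \frac{1}{281} \approx 0.0035587$)
$J = 1$ ($J = \left(-1\right)^{2} = 1$)
$J - L = 1 - \frac{1}{281} = \frac{280}{281}$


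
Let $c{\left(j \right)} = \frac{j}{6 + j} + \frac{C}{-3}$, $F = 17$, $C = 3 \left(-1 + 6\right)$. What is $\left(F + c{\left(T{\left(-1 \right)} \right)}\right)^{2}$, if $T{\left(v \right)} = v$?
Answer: $\frac{3481}{25} \approx 139.24$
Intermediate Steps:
$C = 15$ ($C = 3 \cdot 5 = 15$)
$c{\left(j \right)} = -5 + \frac{j}{6 + j}$ ($c{\left(j \right)} = \frac{j}{6 + j} + \frac{15}{-3} = \frac{j}{6 + j} + 15 \left(- \frac{1}{3}\right) = \frac{j}{6 + j} - 5 = -5 + \frac{j}{6 + j}$)
$\left(F + c{\left(T{\left(-1 \right)} \right)}\right)^{2} = \left(17 + \frac{2 \left(-15 - -2\right)}{6 - 1}\right)^{2} = \left(17 + \frac{2 \left(-15 + 2\right)}{5}\right)^{2} = \left(17 + 2 \cdot \frac{1}{5} \left(-13\right)\right)^{2} = \left(17 - \frac{26}{5}\right)^{2} = \left(\frac{59}{5}\right)^{2} = \frac{3481}{25}$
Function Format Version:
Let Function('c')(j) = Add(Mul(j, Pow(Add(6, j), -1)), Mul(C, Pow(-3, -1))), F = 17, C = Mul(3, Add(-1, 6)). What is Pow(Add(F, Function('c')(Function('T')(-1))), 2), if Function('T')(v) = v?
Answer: Rational(3481, 25) ≈ 139.24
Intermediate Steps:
C = 15 (C = Mul(3, 5) = 15)
Function('c')(j) = Add(-5, Mul(j, Pow(Add(6, j), -1))) (Function('c')(j) = Add(Mul(j, Pow(Add(6, j), -1)), Mul(15, Pow(-3, -1))) = Add(Mul(j, Pow(Add(6, j), -1)), Mul(15, Rational(-1, 3))) = Add(Mul(j, Pow(Add(6, j), -1)), -5) = Add(-5, Mul(j, Pow(Add(6, j), -1))))
Pow(Add(F, Function('c')(Function('T')(-1))), 2) = Pow(Add(17, Mul(2, Pow(Add(6, -1), -1), Add(-15, Mul(-2, -1)))), 2) = Pow(Add(17, Mul(2, Pow(5, -1), Add(-15, 2))), 2) = Pow(Add(17, Mul(2, Rational(1, 5), -13)), 2) = Pow(Add(17, Rational(-26, 5)), 2) = Pow(Rational(59, 5), 2) = Rational(3481, 25)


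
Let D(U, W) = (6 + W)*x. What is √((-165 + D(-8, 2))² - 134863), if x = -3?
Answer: I*√99142 ≈ 314.87*I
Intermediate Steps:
D(U, W) = -18 - 3*W (D(U, W) = (6 + W)*(-3) = -18 - 3*W)
√((-165 + D(-8, 2))² - 134863) = √((-165 + (-18 - 3*2))² - 134863) = √((-165 + (-18 - 6))² - 134863) = √((-165 - 24)² - 134863) = √((-189)² - 134863) = √(35721 - 134863) = √(-99142) = I*√99142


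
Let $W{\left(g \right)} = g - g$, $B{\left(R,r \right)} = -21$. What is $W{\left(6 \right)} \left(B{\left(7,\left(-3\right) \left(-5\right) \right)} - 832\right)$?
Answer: $0$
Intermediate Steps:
$W{\left(g \right)} = 0$
$W{\left(6 \right)} \left(B{\left(7,\left(-3\right) \left(-5\right) \right)} - 832\right) = 0 \left(-21 - 832\right) = 0 \left(-853\right) = 0$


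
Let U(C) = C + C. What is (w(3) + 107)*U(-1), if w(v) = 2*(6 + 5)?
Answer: -258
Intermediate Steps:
w(v) = 22 (w(v) = 2*11 = 22)
U(C) = 2*C
(w(3) + 107)*U(-1) = (22 + 107)*(2*(-1)) = 129*(-2) = -258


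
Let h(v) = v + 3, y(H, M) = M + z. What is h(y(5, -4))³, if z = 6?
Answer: 125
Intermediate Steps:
y(H, M) = 6 + M (y(H, M) = M + 6 = 6 + M)
h(v) = 3 + v
h(y(5, -4))³ = (3 + (6 - 4))³ = (3 + 2)³ = 5³ = 125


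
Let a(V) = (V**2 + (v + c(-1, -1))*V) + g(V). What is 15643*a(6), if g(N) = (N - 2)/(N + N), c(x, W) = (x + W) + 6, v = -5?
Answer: 1423513/3 ≈ 4.7450e+5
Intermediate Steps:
c(x, W) = 6 + W + x (c(x, W) = (W + x) + 6 = 6 + W + x)
g(N) = (-2 + N)/(2*N) (g(N) = (-2 + N)/((2*N)) = (-2 + N)*(1/(2*N)) = (-2 + N)/(2*N))
a(V) = V**2 - V + (-2 + V)/(2*V) (a(V) = (V**2 + (-5 + (6 - 1 - 1))*V) + (-2 + V)/(2*V) = (V**2 + (-5 + 4)*V) + (-2 + V)/(2*V) = (V**2 - V) + (-2 + V)/(2*V) = V**2 - V + (-2 + V)/(2*V))
15643*a(6) = 15643*(1/2 + 6**2 - 1*6 - 1/6) = 15643*(1/2 + 36 - 6 - 1*1/6) = 15643*(1/2 + 36 - 6 - 1/6) = 15643*(91/3) = 1423513/3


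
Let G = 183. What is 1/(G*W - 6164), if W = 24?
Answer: -1/1772 ≈ -0.00056433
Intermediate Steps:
1/(G*W - 6164) = 1/(183*24 - 6164) = 1/(4392 - 6164) = 1/(-1772) = -1/1772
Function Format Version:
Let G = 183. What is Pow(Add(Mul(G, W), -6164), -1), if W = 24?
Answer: Rational(-1, 1772) ≈ -0.00056433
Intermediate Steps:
Pow(Add(Mul(G, W), -6164), -1) = Pow(Add(Mul(183, 24), -6164), -1) = Pow(Add(4392, -6164), -1) = Pow(-1772, -1) = Rational(-1, 1772)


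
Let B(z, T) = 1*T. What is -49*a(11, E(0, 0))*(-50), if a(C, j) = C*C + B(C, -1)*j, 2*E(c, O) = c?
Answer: 296450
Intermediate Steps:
E(c, O) = c/2
B(z, T) = T
a(C, j) = C² - j (a(C, j) = C*C - j = C² - j)
-49*a(11, E(0, 0))*(-50) = -49*(11² - 0/2)*(-50) = -49*(121 - 1*0)*(-50) = -49*(121 + 0)*(-50) = -49*121*(-50) = -5929*(-50) = 296450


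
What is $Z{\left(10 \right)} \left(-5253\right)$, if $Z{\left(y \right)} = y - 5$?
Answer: $-26265$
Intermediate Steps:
$Z{\left(y \right)} = -5 + y$
$Z{\left(10 \right)} \left(-5253\right) = \left(-5 + 10\right) \left(-5253\right) = 5 \left(-5253\right) = -26265$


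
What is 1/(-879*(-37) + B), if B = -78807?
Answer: -1/46284 ≈ -2.1606e-5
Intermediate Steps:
1/(-879*(-37) + B) = 1/(-879*(-37) - 78807) = 1/(32523 - 78807) = 1/(-46284) = -1/46284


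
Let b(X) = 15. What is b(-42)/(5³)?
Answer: 3/25 ≈ 0.12000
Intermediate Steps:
b(-42)/(5³) = 15/(5³) = 15/125 = 15*(1/125) = 3/25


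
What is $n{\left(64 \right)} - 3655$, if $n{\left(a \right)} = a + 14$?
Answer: $-3577$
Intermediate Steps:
$n{\left(a \right)} = 14 + a$
$n{\left(64 \right)} - 3655 = \left(14 + 64\right) - 3655 = 78 - 3655 = -3577$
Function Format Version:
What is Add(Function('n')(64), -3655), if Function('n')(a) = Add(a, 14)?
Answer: -3577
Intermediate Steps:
Function('n')(a) = Add(14, a)
Add(Function('n')(64), -3655) = Add(Add(14, 64), -3655) = Add(78, -3655) = -3577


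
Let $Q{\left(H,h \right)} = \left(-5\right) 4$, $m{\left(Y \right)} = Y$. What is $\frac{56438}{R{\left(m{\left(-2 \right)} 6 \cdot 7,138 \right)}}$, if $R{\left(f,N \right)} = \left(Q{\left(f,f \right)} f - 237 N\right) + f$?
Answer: $- \frac{28219}{15555} \approx -1.8141$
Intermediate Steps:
$Q{\left(H,h \right)} = -20$
$R{\left(f,N \right)} = - 237 N - 19 f$ ($R{\left(f,N \right)} = \left(- 20 f - 237 N\right) + f = \left(- 237 N - 20 f\right) + f = - 237 N - 19 f$)
$\frac{56438}{R{\left(m{\left(-2 \right)} 6 \cdot 7,138 \right)}} = \frac{56438}{\left(-237\right) 138 - 19 \left(-2\right) 6 \cdot 7} = \frac{56438}{-32706 - 19 \left(\left(-12\right) 7\right)} = \frac{56438}{-32706 - -1596} = \frac{56438}{-32706 + 1596} = \frac{56438}{-31110} = 56438 \left(- \frac{1}{31110}\right) = - \frac{28219}{15555}$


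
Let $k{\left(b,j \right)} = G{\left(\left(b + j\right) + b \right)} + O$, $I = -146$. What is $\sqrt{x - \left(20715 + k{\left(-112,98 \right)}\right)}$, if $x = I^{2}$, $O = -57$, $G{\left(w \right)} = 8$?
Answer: $5 \sqrt{26} \approx 25.495$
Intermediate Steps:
$k{\left(b,j \right)} = -49$ ($k{\left(b,j \right)} = 8 - 57 = -49$)
$x = 21316$ ($x = \left(-146\right)^{2} = 21316$)
$\sqrt{x - \left(20715 + k{\left(-112,98 \right)}\right)} = \sqrt{21316 - 20666} = \sqrt{650} = 5 \sqrt{26}$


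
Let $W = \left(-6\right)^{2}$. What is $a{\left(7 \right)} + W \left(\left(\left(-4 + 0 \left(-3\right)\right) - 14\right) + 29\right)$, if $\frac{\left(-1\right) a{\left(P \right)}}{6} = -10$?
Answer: $456$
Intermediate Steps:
$a{\left(P \right)} = 60$ ($a{\left(P \right)} = \left(-6\right) \left(-10\right) = 60$)
$W = 36$
$a{\left(7 \right)} + W \left(\left(\left(-4 + 0 \left(-3\right)\right) - 14\right) + 29\right) = 60 + 36 \left(\left(\left(-4 + 0 \left(-3\right)\right) - 14\right) + 29\right) = 60 + 36 \left(\left(\left(-4 + 0\right) - 14\right) + 29\right) = 60 + 36 \left(\left(-4 - 14\right) + 29\right) = 60 + 36 \left(-18 + 29\right) = 60 + 36 \cdot 11 = 60 + 396 = 456$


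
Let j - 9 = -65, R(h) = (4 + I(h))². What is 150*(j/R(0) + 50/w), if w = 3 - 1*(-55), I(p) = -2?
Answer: -57150/29 ≈ -1970.7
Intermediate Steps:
w = 58 (w = 3 + 55 = 58)
R(h) = 4 (R(h) = (4 - 2)² = 2² = 4)
j = -56 (j = 9 - 65 = -56)
150*(j/R(0) + 50/w) = 150*(-56/4 + 50/58) = 150*(-56*¼ + 50*(1/58)) = 150*(-14 + 25/29) = 150*(-381/29) = -57150/29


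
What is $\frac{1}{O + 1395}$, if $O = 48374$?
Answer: $\frac{1}{49769} \approx 2.0093 \cdot 10^{-5}$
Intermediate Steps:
$\frac{1}{O + 1395} = \frac{1}{48374 + 1395} = \frac{1}{49769}$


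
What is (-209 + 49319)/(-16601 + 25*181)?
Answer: -24555/6038 ≈ -4.0667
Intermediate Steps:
(-209 + 49319)/(-16601 + 25*181) = 49110/(-16601 + 4525) = 49110/(-12076) = 49110*(-1/12076) = -24555/6038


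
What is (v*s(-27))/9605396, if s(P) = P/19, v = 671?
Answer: -18117/182502524 ≈ -9.9270e-5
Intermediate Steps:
s(P) = P/19 (s(P) = P*(1/19) = P/19)
(v*s(-27))/9605396 = (671*((1/19)*(-27)))/9605396 = (671*(-27/19))*(1/9605396) = -18117/19*1/9605396 = -18117/182502524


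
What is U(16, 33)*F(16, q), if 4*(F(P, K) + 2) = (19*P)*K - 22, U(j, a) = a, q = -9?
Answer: -45639/2 ≈ -22820.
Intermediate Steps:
F(P, K) = -15/2 + 19*K*P/4 (F(P, K) = -2 + ((19*P)*K - 22)/4 = -2 + (19*K*P - 22)/4 = -2 + (-22 + 19*K*P)/4 = -2 + (-11/2 + 19*K*P/4) = -15/2 + 19*K*P/4)
U(16, 33)*F(16, q) = 33*(-15/2 + (19/4)*(-9)*16) = 33*(-15/2 - 684) = 33*(-1383/2) = -45639/2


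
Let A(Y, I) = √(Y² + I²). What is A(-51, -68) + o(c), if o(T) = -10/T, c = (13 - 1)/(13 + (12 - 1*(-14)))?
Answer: 105/2 ≈ 52.500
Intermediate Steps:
c = 4/13 (c = 12/(13 + (12 + 14)) = 12/(13 + 26) = 12/39 = 12*(1/39) = 4/13 ≈ 0.30769)
A(Y, I) = √(I² + Y²)
A(-51, -68) + o(c) = √((-68)² + (-51)²) - 10/4/13 = √(4624 + 2601) - 10*13/4 = √7225 - 65/2 = 85 - 65/2 = 105/2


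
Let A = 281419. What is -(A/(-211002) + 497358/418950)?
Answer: 719830963/4911071550 ≈ 0.14657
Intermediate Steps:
-(A/(-211002) + 497358/418950) = -(281419/(-211002) + 497358/418950) = -(281419*(-1/211002) + 497358*(1/418950)) = -(-281419/211002 + 27631/23275) = -1*(-719830963/4911071550) = 719830963/4911071550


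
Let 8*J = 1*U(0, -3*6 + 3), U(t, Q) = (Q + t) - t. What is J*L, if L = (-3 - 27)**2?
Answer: -3375/2 ≈ -1687.5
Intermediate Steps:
U(t, Q) = Q
J = -15/8 (J = (1*(-3*6 + 3))/8 = (1*(-18 + 3))/8 = (1*(-15))/8 = (1/8)*(-15) = -15/8 ≈ -1.8750)
L = 900 (L = (-30)**2 = 900)
J*L = -15/8*900 = -3375/2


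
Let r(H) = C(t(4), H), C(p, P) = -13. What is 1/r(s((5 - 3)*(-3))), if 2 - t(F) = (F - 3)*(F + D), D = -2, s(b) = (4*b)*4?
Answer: -1/13 ≈ -0.076923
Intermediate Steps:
s(b) = 16*b
t(F) = 2 - (-3 + F)*(-2 + F) (t(F) = 2 - (F - 3)*(F - 2) = 2 - (-3 + F)*(-2 + F))
r(H) = -13
1/r(s((5 - 3)*(-3))) = 1/(-13) = -1/13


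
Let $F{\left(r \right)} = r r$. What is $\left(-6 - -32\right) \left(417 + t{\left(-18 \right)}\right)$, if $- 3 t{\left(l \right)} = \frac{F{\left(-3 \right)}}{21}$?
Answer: $\frac{75868}{7} \approx 10838.0$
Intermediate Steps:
$F{\left(r \right)} = r^{2}$
$t{\left(l \right)} = - \frac{1}{7}$ ($t{\left(l \right)} = - \frac{\left(-3\right)^{2} \cdot \frac{1}{21}}{3} = - \frac{9 \cdot \frac{1}{21}}{3} = \left(- \frac{1}{3}\right) \frac{3}{7} = - \frac{1}{7}$)
$\left(-6 - -32\right) \left(417 + t{\left(-18 \right)}\right) = \left(-6 - -32\right) \left(417 - \frac{1}{7}\right) = \left(-6 + 32\right) \frac{2918}{7} = 26 \cdot \frac{2918}{7} = \frac{75868}{7}$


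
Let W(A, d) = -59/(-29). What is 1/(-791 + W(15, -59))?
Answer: -29/22880 ≈ -0.0012675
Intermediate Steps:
W(A, d) = 59/29 (W(A, d) = -59*(-1/29) = 59/29)
1/(-791 + W(15, -59)) = 1/(-791 + 59/29) = 1/(-22880/29) = -29/22880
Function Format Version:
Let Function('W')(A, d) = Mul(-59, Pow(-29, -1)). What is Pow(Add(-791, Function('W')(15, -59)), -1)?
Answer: Rational(-29, 22880) ≈ -0.0012675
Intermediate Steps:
Function('W')(A, d) = Rational(59, 29) (Function('W')(A, d) = Mul(-59, Rational(-1, 29)) = Rational(59, 29))
Pow(Add(-791, Function('W')(15, -59)), -1) = Pow(Add(-791, Rational(59, 29)), -1) = Pow(Rational(-22880, 29), -1) = Rational(-29, 22880)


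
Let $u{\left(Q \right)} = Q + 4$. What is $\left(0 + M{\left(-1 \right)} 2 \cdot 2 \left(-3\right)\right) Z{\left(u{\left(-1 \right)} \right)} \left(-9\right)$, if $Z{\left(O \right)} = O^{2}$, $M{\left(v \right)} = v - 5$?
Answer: $-5832$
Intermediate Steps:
$M{\left(v \right)} = -5 + v$
$u{\left(Q \right)} = 4 + Q$
$\left(0 + M{\left(-1 \right)} 2 \cdot 2 \left(-3\right)\right) Z{\left(u{\left(-1 \right)} \right)} \left(-9\right) = \left(0 + \left(-5 - 1\right) 2 \cdot 2 \left(-3\right)\right) \left(4 - 1\right)^{2} \left(-9\right) = \left(0 - 6 \cdot 4 \left(-3\right)\right) 3^{2} \left(-9\right) = \left(0 - -72\right) 9 \left(-9\right) = \left(0 + 72\right) 9 \left(-9\right) = 72 \cdot 9 \left(-9\right) = 648 \left(-9\right) = -5832$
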